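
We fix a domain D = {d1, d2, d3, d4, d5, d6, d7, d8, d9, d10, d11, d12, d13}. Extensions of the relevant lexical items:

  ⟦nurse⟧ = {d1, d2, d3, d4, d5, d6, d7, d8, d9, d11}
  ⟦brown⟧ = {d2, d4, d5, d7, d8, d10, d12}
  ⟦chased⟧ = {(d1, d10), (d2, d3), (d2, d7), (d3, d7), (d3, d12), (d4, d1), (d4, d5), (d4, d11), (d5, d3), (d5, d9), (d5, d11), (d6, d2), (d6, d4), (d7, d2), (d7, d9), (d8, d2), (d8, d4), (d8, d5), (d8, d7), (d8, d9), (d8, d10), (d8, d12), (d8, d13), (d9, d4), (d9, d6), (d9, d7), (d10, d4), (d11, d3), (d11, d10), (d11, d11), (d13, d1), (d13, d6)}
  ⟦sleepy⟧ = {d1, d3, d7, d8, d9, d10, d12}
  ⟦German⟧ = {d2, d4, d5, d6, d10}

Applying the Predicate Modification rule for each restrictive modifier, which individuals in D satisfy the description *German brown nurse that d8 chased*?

{d2, d4, d5}

⟦that d8 chased⟧ = {x : ⟨d8, x⟩ ∈ ⟦chased⟧} = {d2, d4, d5, d7, d9, d10, d12, d13}
⟦nurse⟧ = {d1, d2, d3, d4, d5, d6, d7, d8, d9, d11}
… ∩ ⟦that d8 chased⟧ = {d1, d2, d3, d4, d5, d6, d7, d8, d9, d11} ∩ {d2, d4, d5, d7, d9, d10, d12, d13} = {d2, d4, d5, d7, d9}
… ∩ ⟦German⟧ = {d2, d4, d5, d7, d9} ∩ {d2, d4, d5, d6, d10} = {d2, d4, d5}
… ∩ ⟦brown⟧ = {d2, d4, d5} ∩ {d2, d4, d5, d7, d8, d10, d12} = {d2, d4, d5}
So ⟦German brown nurse that d8 chased⟧ = {d2, d4, d5}.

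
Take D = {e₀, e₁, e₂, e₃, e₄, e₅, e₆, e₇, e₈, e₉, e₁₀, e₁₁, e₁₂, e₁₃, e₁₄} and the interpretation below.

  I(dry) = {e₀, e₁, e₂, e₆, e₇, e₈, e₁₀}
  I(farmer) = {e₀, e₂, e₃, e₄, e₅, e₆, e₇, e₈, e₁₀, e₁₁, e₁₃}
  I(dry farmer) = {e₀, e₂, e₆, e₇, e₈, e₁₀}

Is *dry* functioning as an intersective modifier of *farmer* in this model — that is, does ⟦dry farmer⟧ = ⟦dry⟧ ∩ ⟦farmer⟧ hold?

⟦dry⟧ ∩ ⟦farmer⟧ = {e₀, e₁, e₂, e₆, e₇, e₈, e₁₀} ∩ {e₀, e₂, e₃, e₄, e₅, e₆, e₇, e₈, e₁₀, e₁₁, e₁₃} = {e₀, e₂, e₆, e₇, e₈, e₁₀}
Observed ⟦dry farmer⟧ = {e₀, e₂, e₆, e₇, e₈, e₁₀}.
These coincide, so the modifier is intersective here.

yes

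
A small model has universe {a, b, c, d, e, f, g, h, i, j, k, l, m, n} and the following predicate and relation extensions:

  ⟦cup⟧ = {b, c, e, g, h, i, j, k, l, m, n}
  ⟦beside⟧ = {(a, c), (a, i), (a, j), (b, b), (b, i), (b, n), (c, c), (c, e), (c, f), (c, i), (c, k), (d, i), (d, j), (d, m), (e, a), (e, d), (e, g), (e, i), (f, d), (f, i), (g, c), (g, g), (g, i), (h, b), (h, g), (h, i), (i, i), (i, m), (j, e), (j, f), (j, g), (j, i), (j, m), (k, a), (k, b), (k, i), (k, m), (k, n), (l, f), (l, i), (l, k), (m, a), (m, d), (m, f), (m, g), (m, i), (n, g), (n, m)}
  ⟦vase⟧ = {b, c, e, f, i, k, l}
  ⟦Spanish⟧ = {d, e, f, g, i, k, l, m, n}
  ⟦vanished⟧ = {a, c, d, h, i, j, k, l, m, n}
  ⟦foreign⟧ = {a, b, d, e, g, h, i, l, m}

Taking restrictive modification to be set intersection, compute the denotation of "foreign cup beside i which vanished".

⟦beside i⟧ = {x : ⟨x, i⟩ ∈ ⟦beside⟧} = {a, b, c, d, e, f, g, h, i, j, k, l, m}
⟦which vanished⟧ = ⟦vanished⟧ = {a, c, d, h, i, j, k, l, m, n}
⟦cup⟧ = {b, c, e, g, h, i, j, k, l, m, n}
… ∩ ⟦beside i⟧ = {b, c, e, g, h, i, j, k, l, m, n} ∩ {a, b, c, d, e, f, g, h, i, j, k, l, m} = {b, c, e, g, h, i, j, k, l, m}
… ∩ ⟦which vanished⟧ = {b, c, e, g, h, i, j, k, l, m} ∩ {a, c, d, h, i, j, k, l, m, n} = {c, h, i, j, k, l, m}
… ∩ ⟦foreign⟧ = {c, h, i, j, k, l, m} ∩ {a, b, d, e, g, h, i, l, m} = {h, i, l, m}
So ⟦foreign cup beside i which vanished⟧ = {h, i, l, m}.

{h, i, l, m}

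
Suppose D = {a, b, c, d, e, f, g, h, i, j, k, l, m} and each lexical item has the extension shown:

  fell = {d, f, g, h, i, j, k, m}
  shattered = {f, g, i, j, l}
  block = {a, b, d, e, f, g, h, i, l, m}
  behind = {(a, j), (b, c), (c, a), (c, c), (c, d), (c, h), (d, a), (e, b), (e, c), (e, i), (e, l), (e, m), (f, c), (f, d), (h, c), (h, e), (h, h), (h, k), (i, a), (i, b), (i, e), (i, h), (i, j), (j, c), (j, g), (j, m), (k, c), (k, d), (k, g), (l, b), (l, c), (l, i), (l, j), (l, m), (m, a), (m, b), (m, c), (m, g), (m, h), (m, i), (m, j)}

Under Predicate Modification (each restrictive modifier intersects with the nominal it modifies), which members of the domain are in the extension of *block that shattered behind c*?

{f, l}

⟦that shattered⟧ = ⟦shattered⟧ = {f, g, i, j, l}
⟦behind c⟧ = {x : ⟨x, c⟩ ∈ ⟦behind⟧} = {b, c, e, f, h, j, k, l, m}
⟦block⟧ = {a, b, d, e, f, g, h, i, l, m}
… ∩ ⟦that shattered⟧ = {a, b, d, e, f, g, h, i, l, m} ∩ {f, g, i, j, l} = {f, g, i, l}
… ∩ ⟦behind c⟧ = {f, g, i, l} ∩ {b, c, e, f, h, j, k, l, m} = {f, l}
So ⟦block that shattered behind c⟧ = {f, l}.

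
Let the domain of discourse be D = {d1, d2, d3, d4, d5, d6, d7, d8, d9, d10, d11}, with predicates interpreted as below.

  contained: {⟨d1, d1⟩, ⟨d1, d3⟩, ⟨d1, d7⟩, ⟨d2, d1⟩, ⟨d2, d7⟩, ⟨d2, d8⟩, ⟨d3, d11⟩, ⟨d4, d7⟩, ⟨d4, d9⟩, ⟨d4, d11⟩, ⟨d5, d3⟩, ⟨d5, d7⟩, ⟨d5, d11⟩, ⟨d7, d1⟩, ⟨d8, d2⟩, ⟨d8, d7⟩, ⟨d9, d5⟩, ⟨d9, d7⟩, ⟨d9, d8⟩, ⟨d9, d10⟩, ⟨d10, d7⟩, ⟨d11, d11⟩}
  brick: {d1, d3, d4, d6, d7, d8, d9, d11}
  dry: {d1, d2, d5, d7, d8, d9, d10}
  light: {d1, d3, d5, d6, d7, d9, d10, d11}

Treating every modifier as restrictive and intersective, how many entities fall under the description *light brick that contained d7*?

2

⟦that contained d7⟧ = {x : ⟨x, d7⟩ ∈ ⟦contained⟧} = {d1, d2, d4, d5, d8, d9, d10}
⟦brick⟧ = {d1, d3, d4, d6, d7, d8, d9, d11}
… ∩ ⟦that contained d7⟧ = {d1, d3, d4, d6, d7, d8, d9, d11} ∩ {d1, d2, d4, d5, d8, d9, d10} = {d1, d4, d8, d9}
… ∩ ⟦light⟧ = {d1, d4, d8, d9} ∩ {d1, d3, d5, d6, d7, d9, d10, d11} = {d1, d9}
⟦light brick that contained d7⟧ = {d1, d9}, so the cardinality is 2.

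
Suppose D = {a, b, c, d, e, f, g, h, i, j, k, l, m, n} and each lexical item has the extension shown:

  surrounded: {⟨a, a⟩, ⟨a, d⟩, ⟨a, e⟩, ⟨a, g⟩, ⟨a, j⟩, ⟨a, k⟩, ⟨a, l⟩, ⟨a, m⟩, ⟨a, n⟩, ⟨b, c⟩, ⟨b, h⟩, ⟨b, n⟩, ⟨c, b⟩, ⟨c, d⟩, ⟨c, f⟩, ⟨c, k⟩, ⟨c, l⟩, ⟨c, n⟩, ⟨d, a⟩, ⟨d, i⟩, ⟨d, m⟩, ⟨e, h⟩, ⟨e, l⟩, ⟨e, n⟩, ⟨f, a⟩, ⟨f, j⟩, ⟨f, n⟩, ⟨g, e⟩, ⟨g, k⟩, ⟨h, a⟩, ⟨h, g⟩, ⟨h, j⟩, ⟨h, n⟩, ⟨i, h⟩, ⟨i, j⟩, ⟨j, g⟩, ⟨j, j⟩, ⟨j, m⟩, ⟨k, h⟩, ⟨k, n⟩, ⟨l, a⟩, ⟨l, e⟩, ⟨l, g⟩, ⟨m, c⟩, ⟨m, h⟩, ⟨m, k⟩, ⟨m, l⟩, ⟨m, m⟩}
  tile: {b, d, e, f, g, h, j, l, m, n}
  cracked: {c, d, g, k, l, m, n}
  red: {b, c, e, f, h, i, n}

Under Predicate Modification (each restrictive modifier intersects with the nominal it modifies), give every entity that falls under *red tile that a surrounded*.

{e, n}

⟦that a surrounded⟧ = {x : ⟨a, x⟩ ∈ ⟦surrounded⟧} = {a, d, e, g, j, k, l, m, n}
⟦tile⟧ = {b, d, e, f, g, h, j, l, m, n}
… ∩ ⟦that a surrounded⟧ = {b, d, e, f, g, h, j, l, m, n} ∩ {a, d, e, g, j, k, l, m, n} = {d, e, g, j, l, m, n}
… ∩ ⟦red⟧ = {d, e, g, j, l, m, n} ∩ {b, c, e, f, h, i, n} = {e, n}
So ⟦red tile that a surrounded⟧ = {e, n}.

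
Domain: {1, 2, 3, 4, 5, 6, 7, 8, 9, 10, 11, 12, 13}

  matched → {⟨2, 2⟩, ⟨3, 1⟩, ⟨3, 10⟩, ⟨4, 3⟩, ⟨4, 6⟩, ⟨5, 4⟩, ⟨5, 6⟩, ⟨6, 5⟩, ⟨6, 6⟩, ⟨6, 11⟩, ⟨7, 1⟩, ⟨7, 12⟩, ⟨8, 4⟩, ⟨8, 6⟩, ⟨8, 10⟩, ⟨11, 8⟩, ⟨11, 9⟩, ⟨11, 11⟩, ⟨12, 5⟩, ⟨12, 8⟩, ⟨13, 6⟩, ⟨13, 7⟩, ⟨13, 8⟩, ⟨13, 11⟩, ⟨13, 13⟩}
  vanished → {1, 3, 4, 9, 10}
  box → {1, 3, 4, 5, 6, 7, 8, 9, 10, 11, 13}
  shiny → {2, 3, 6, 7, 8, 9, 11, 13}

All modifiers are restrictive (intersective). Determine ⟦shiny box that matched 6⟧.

⟦that matched 6⟧ = {x : ⟨x, 6⟩ ∈ ⟦matched⟧} = {4, 5, 6, 8, 13}
⟦box⟧ = {1, 3, 4, 5, 6, 7, 8, 9, 10, 11, 13}
… ∩ ⟦that matched 6⟧ = {1, 3, 4, 5, 6, 7, 8, 9, 10, 11, 13} ∩ {4, 5, 6, 8, 13} = {4, 5, 6, 8, 13}
… ∩ ⟦shiny⟧ = {4, 5, 6, 8, 13} ∩ {2, 3, 6, 7, 8, 9, 11, 13} = {6, 8, 13}
So ⟦shiny box that matched 6⟧ = {6, 8, 13}.

{6, 8, 13}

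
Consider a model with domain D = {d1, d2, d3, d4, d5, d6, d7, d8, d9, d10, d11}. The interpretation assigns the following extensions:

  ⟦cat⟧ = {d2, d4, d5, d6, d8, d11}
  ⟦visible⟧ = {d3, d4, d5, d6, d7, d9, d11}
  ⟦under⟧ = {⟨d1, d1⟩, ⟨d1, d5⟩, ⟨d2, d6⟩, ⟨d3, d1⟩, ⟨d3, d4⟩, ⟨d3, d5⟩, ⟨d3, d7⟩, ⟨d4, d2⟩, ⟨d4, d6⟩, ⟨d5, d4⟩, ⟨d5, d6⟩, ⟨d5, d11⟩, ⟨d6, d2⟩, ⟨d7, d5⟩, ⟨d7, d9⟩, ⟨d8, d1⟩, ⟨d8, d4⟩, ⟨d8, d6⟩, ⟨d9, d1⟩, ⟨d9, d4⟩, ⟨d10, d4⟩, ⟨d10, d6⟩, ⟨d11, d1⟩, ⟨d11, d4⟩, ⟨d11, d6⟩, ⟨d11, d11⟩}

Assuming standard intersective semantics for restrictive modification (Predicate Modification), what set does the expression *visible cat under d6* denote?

{d4, d5, d11}

⟦under d6⟧ = {x : ⟨x, d6⟩ ∈ ⟦under⟧} = {d2, d4, d5, d8, d10, d11}
⟦cat⟧ = {d2, d4, d5, d6, d8, d11}
… ∩ ⟦under d6⟧ = {d2, d4, d5, d6, d8, d11} ∩ {d2, d4, d5, d8, d10, d11} = {d2, d4, d5, d8, d11}
… ∩ ⟦visible⟧ = {d2, d4, d5, d8, d11} ∩ {d3, d4, d5, d6, d7, d9, d11} = {d4, d5, d11}
So ⟦visible cat under d6⟧ = {d4, d5, d11}.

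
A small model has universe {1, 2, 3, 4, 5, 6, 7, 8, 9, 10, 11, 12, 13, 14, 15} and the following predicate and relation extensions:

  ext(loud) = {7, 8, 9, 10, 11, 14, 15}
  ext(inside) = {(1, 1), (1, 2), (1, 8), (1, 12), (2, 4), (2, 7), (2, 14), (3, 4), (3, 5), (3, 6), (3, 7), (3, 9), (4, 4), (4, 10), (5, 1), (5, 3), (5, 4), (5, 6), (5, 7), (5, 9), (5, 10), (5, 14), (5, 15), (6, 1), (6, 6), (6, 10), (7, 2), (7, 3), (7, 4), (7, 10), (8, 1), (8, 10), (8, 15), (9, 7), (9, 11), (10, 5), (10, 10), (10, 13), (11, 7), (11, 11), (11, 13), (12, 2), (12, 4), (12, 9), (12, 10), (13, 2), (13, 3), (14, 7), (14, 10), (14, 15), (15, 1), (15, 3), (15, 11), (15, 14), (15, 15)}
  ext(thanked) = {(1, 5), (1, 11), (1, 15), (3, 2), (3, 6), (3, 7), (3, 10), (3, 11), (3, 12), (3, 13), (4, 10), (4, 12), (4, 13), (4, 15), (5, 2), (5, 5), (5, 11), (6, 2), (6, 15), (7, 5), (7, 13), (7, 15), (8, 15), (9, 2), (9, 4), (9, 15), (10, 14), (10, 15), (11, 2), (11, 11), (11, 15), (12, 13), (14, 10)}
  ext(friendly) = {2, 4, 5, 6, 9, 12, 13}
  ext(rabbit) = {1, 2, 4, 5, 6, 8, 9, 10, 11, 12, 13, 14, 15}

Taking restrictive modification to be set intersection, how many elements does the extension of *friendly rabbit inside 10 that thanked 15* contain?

⟦inside 10⟧ = {x : ⟨x, 10⟩ ∈ ⟦inside⟧} = {4, 5, 6, 7, 8, 10, 12, 14}
⟦that thanked 15⟧ = {x : ⟨x, 15⟩ ∈ ⟦thanked⟧} = {1, 4, 6, 7, 8, 9, 10, 11}
⟦rabbit⟧ = {1, 2, 4, 5, 6, 8, 9, 10, 11, 12, 13, 14, 15}
… ∩ ⟦inside 10⟧ = {1, 2, 4, 5, 6, 8, 9, 10, 11, 12, 13, 14, 15} ∩ {4, 5, 6, 7, 8, 10, 12, 14} = {4, 5, 6, 8, 10, 12, 14}
… ∩ ⟦that thanked 15⟧ = {4, 5, 6, 8, 10, 12, 14} ∩ {1, 4, 6, 7, 8, 9, 10, 11} = {4, 6, 8, 10}
… ∩ ⟦friendly⟧ = {4, 6, 8, 10} ∩ {2, 4, 5, 6, 9, 12, 13} = {4, 6}
⟦friendly rabbit inside 10 that thanked 15⟧ = {4, 6}, so the cardinality is 2.

2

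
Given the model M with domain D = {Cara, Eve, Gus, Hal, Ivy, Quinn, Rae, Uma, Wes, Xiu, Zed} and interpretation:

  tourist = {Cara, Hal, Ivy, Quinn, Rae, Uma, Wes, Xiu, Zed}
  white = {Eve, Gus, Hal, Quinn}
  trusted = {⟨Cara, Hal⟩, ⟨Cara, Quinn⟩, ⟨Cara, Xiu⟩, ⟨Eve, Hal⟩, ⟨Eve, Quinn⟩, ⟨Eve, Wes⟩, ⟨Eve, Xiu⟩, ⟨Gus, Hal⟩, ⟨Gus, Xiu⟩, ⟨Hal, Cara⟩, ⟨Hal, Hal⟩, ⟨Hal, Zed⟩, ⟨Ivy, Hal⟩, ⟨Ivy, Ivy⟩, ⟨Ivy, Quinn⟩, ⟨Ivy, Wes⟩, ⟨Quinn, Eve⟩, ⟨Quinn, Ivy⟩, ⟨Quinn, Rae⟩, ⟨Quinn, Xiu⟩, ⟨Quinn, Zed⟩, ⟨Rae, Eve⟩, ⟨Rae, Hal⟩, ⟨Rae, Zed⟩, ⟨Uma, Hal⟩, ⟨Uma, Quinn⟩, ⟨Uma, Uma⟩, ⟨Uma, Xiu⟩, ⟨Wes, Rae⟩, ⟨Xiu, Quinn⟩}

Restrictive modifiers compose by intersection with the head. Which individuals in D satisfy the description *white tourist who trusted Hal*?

⟦who trusted Hal⟧ = {x : ⟨x, Hal⟩ ∈ ⟦trusted⟧} = {Cara, Eve, Gus, Hal, Ivy, Rae, Uma}
⟦tourist⟧ = {Cara, Hal, Ivy, Quinn, Rae, Uma, Wes, Xiu, Zed}
… ∩ ⟦who trusted Hal⟧ = {Cara, Hal, Ivy, Quinn, Rae, Uma, Wes, Xiu, Zed} ∩ {Cara, Eve, Gus, Hal, Ivy, Rae, Uma} = {Cara, Hal, Ivy, Rae, Uma}
… ∩ ⟦white⟧ = {Cara, Hal, Ivy, Rae, Uma} ∩ {Eve, Gus, Hal, Quinn} = {Hal}
So ⟦white tourist who trusted Hal⟧ = {Hal}.

{Hal}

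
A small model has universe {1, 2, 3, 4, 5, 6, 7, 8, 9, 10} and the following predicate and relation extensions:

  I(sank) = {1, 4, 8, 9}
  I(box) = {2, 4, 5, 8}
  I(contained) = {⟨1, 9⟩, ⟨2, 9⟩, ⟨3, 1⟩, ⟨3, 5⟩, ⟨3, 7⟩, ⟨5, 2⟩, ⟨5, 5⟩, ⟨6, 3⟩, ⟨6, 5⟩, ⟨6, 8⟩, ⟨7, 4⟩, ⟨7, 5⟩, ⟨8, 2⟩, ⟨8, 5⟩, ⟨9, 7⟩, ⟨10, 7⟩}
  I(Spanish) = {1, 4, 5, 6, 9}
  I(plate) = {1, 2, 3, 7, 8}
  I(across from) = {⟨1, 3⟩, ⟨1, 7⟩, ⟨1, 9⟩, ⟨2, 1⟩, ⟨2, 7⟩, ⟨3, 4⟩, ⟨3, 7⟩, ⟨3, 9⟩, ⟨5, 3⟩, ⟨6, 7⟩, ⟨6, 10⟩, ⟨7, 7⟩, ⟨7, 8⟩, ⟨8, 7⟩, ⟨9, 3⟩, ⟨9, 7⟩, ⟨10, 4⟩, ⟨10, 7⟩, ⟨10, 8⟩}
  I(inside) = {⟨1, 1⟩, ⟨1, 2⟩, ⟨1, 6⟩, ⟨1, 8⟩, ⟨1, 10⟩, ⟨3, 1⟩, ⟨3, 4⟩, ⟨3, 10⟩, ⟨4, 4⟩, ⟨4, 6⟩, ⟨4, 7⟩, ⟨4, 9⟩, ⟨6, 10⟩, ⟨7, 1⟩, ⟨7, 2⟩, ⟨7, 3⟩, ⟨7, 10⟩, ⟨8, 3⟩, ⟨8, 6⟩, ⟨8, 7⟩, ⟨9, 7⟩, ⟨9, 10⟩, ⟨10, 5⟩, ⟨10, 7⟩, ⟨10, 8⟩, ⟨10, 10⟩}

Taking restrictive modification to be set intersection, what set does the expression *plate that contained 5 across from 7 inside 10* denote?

{3, 7}

⟦that contained 5⟧ = {x : ⟨x, 5⟩ ∈ ⟦contained⟧} = {3, 5, 6, 7, 8}
⟦across from 7⟧ = {x : ⟨x, 7⟩ ∈ ⟦across from⟧} = {1, 2, 3, 6, 7, 8, 9, 10}
⟦inside 10⟧ = {x : ⟨x, 10⟩ ∈ ⟦inside⟧} = {1, 3, 6, 7, 9, 10}
⟦plate⟧ = {1, 2, 3, 7, 8}
… ∩ ⟦that contained 5⟧ = {1, 2, 3, 7, 8} ∩ {3, 5, 6, 7, 8} = {3, 7, 8}
… ∩ ⟦across from 7⟧ = {3, 7, 8} ∩ {1, 2, 3, 6, 7, 8, 9, 10} = {3, 7, 8}
… ∩ ⟦inside 10⟧ = {3, 7, 8} ∩ {1, 3, 6, 7, 9, 10} = {3, 7}
So ⟦plate that contained 5 across from 7 inside 10⟧ = {3, 7}.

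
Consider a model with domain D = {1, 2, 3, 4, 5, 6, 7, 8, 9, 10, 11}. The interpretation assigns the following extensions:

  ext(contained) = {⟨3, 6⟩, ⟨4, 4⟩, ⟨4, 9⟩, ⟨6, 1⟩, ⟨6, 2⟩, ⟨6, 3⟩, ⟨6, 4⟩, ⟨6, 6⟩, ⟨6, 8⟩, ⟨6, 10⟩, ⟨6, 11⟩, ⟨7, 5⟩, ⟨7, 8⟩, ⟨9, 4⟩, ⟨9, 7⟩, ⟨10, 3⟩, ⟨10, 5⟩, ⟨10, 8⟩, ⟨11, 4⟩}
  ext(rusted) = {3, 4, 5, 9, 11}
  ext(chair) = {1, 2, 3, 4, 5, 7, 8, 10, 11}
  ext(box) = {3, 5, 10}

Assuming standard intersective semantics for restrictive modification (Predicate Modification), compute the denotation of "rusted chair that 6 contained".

⟦that 6 contained⟧ = {x : ⟨6, x⟩ ∈ ⟦contained⟧} = {1, 2, 3, 4, 6, 8, 10, 11}
⟦chair⟧ = {1, 2, 3, 4, 5, 7, 8, 10, 11}
… ∩ ⟦that 6 contained⟧ = {1, 2, 3, 4, 5, 7, 8, 10, 11} ∩ {1, 2, 3, 4, 6, 8, 10, 11} = {1, 2, 3, 4, 8, 10, 11}
… ∩ ⟦rusted⟧ = {1, 2, 3, 4, 8, 10, 11} ∩ {3, 4, 5, 9, 11} = {3, 4, 11}
So ⟦rusted chair that 6 contained⟧ = {3, 4, 11}.

{3, 4, 11}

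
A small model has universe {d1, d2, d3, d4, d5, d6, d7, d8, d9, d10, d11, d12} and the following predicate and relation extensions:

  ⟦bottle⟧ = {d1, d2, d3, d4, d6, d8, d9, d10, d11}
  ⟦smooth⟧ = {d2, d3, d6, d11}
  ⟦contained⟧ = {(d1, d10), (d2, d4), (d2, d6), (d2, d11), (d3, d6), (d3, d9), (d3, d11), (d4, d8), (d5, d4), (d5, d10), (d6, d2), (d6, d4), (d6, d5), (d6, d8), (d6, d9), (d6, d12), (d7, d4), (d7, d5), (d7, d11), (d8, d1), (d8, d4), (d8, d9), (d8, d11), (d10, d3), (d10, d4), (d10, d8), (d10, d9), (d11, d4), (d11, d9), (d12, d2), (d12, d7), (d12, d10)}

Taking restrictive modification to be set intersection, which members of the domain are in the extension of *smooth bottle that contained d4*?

⟦that contained d4⟧ = {x : ⟨x, d4⟩ ∈ ⟦contained⟧} = {d2, d5, d6, d7, d8, d10, d11}
⟦bottle⟧ = {d1, d2, d3, d4, d6, d8, d9, d10, d11}
… ∩ ⟦that contained d4⟧ = {d1, d2, d3, d4, d6, d8, d9, d10, d11} ∩ {d2, d5, d6, d7, d8, d10, d11} = {d2, d6, d8, d10, d11}
… ∩ ⟦smooth⟧ = {d2, d6, d8, d10, d11} ∩ {d2, d3, d6, d11} = {d2, d6, d11}
So ⟦smooth bottle that contained d4⟧ = {d2, d6, d11}.

{d2, d6, d11}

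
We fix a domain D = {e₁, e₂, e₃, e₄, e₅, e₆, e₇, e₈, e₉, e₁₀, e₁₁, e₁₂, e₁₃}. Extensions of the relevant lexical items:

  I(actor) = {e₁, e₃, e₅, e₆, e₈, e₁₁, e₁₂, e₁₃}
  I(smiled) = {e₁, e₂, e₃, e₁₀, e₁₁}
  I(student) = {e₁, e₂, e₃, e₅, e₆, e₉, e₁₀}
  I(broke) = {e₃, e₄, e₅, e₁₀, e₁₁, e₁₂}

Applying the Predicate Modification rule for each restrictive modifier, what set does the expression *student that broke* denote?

⟦that broke⟧ = ⟦broke⟧ = {e₃, e₄, e₅, e₁₀, e₁₁, e₁₂}
⟦student⟧ = {e₁, e₂, e₃, e₅, e₆, e₉, e₁₀}
… ∩ ⟦that broke⟧ = {e₁, e₂, e₃, e₅, e₆, e₉, e₁₀} ∩ {e₃, e₄, e₅, e₁₀, e₁₁, e₁₂} = {e₃, e₅, e₁₀}
So ⟦student that broke⟧ = {e₃, e₅, e₁₀}.

{e₃, e₅, e₁₀}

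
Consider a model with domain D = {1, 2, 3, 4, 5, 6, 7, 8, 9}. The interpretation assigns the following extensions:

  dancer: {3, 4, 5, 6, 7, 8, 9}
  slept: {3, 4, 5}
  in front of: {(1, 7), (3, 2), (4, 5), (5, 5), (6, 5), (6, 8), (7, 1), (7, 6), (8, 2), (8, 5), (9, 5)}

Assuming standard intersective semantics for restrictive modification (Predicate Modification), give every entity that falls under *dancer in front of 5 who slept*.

{4, 5}

⟦in front of 5⟧ = {x : ⟨x, 5⟩ ∈ ⟦in front of⟧} = {4, 5, 6, 8, 9}
⟦who slept⟧ = ⟦slept⟧ = {3, 4, 5}
⟦dancer⟧ = {3, 4, 5, 6, 7, 8, 9}
… ∩ ⟦in front of 5⟧ = {3, 4, 5, 6, 7, 8, 9} ∩ {4, 5, 6, 8, 9} = {4, 5, 6, 8, 9}
… ∩ ⟦who slept⟧ = {4, 5, 6, 8, 9} ∩ {3, 4, 5} = {4, 5}
So ⟦dancer in front of 5 who slept⟧ = {4, 5}.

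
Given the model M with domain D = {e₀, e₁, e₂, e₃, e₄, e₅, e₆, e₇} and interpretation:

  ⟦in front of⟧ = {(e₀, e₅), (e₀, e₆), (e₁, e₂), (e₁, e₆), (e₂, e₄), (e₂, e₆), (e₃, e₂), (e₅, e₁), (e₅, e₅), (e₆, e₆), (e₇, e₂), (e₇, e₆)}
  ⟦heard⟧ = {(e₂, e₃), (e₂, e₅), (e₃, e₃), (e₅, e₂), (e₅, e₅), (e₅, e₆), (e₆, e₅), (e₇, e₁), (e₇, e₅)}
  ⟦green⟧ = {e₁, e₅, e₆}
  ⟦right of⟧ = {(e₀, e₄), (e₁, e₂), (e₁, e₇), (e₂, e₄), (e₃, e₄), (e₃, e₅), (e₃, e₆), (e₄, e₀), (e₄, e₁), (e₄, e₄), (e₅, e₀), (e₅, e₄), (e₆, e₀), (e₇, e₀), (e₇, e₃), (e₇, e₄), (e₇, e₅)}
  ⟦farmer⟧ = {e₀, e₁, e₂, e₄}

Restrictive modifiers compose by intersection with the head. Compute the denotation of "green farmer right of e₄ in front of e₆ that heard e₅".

{}

⟦right of e₄⟧ = {x : ⟨x, e₄⟩ ∈ ⟦right of⟧} = {e₀, e₂, e₃, e₄, e₅, e₇}
⟦in front of e₆⟧ = {x : ⟨x, e₆⟩ ∈ ⟦in front of⟧} = {e₀, e₁, e₂, e₆, e₇}
⟦that heard e₅⟧ = {x : ⟨x, e₅⟩ ∈ ⟦heard⟧} = {e₂, e₅, e₆, e₇}
⟦farmer⟧ = {e₀, e₁, e₂, e₄}
… ∩ ⟦right of e₄⟧ = {e₀, e₁, e₂, e₄} ∩ {e₀, e₂, e₃, e₄, e₅, e₇} = {e₀, e₂, e₄}
… ∩ ⟦in front of e₆⟧ = {e₀, e₂, e₄} ∩ {e₀, e₁, e₂, e₆, e₇} = {e₀, e₂}
… ∩ ⟦that heard e₅⟧ = {e₀, e₂} ∩ {e₂, e₅, e₆, e₇} = {e₂}
… ∩ ⟦green⟧ = {e₂} ∩ {e₁, e₅, e₆} = ∅
So ⟦green farmer right of e₄ in front of e₆ that heard e₅⟧ = {}.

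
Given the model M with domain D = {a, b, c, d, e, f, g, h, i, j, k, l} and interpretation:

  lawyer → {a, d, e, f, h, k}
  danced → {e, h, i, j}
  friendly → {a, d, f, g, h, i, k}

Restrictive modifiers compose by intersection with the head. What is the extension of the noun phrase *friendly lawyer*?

⟦lawyer⟧ = {a, d, e, f, h, k}
… ∩ ⟦friendly⟧ = {a, d, e, f, h, k} ∩ {a, d, f, g, h, i, k} = {a, d, f, h, k}
So ⟦friendly lawyer⟧ = {a, d, f, h, k}.

{a, d, f, h, k}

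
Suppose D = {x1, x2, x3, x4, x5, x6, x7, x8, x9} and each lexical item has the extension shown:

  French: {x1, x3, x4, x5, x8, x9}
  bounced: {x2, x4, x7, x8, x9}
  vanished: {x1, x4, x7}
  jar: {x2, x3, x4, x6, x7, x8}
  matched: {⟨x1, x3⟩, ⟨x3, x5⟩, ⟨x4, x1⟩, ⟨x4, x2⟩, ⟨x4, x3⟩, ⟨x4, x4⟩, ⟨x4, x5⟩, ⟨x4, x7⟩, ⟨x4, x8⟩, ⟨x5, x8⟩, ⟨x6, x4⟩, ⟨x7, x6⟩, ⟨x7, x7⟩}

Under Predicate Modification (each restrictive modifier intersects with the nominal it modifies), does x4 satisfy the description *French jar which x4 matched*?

⟦which x4 matched⟧ = {x : ⟨x4, x⟩ ∈ ⟦matched⟧} = {x1, x2, x3, x4, x5, x7, x8}
⟦jar⟧ = {x2, x3, x4, x6, x7, x8}
… ∩ ⟦which x4 matched⟧ = {x2, x3, x4, x6, x7, x8} ∩ {x1, x2, x3, x4, x5, x7, x8} = {x2, x3, x4, x7, x8}
… ∩ ⟦French⟧ = {x2, x3, x4, x7, x8} ∩ {x1, x3, x4, x5, x8, x9} = {x3, x4, x8}
⟦French jar which x4 matched⟧ = {x3, x4, x8}; x4 ∈ this set.

yes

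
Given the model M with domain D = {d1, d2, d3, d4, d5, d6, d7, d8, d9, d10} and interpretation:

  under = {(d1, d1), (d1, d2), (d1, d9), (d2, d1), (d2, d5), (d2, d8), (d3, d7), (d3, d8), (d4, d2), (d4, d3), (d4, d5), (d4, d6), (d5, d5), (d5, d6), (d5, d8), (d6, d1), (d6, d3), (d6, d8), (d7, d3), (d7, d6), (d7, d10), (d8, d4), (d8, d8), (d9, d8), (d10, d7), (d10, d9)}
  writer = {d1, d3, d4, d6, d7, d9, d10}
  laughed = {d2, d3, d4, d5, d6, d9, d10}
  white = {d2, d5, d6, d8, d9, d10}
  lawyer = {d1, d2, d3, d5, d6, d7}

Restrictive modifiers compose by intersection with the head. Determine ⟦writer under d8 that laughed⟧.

{d3, d6, d9}

⟦under d8⟧ = {x : ⟨x, d8⟩ ∈ ⟦under⟧} = {d2, d3, d5, d6, d8, d9}
⟦that laughed⟧ = ⟦laughed⟧ = {d2, d3, d4, d5, d6, d9, d10}
⟦writer⟧ = {d1, d3, d4, d6, d7, d9, d10}
… ∩ ⟦under d8⟧ = {d1, d3, d4, d6, d7, d9, d10} ∩ {d2, d3, d5, d6, d8, d9} = {d3, d6, d9}
… ∩ ⟦that laughed⟧ = {d3, d6, d9} ∩ {d2, d3, d4, d5, d6, d9, d10} = {d3, d6, d9}
So ⟦writer under d8 that laughed⟧ = {d3, d6, d9}.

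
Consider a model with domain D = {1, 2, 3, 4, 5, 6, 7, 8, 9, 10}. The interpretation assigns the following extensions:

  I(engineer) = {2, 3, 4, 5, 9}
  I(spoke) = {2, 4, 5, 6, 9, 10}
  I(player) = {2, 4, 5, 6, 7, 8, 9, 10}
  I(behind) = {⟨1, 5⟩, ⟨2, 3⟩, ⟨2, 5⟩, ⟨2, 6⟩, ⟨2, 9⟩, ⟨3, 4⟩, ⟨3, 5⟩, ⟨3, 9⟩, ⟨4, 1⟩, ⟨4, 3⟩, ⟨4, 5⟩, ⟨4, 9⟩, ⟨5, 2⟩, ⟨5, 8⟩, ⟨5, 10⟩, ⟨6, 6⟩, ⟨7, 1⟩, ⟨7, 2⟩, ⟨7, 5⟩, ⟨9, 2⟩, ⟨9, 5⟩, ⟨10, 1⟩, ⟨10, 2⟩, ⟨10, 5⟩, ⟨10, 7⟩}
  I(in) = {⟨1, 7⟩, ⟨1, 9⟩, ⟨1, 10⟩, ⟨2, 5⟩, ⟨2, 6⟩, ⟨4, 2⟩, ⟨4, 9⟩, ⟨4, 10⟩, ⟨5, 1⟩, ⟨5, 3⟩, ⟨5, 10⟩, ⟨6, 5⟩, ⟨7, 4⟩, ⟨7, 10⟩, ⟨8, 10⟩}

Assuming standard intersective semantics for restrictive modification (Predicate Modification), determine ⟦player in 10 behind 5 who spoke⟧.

{4}

⟦in 10⟧ = {x : ⟨x, 10⟩ ∈ ⟦in⟧} = {1, 4, 5, 7, 8}
⟦behind 5⟧ = {x : ⟨x, 5⟩ ∈ ⟦behind⟧} = {1, 2, 3, 4, 7, 9, 10}
⟦who spoke⟧ = ⟦spoke⟧ = {2, 4, 5, 6, 9, 10}
⟦player⟧ = {2, 4, 5, 6, 7, 8, 9, 10}
… ∩ ⟦in 10⟧ = {2, 4, 5, 6, 7, 8, 9, 10} ∩ {1, 4, 5, 7, 8} = {4, 5, 7, 8}
… ∩ ⟦behind 5⟧ = {4, 5, 7, 8} ∩ {1, 2, 3, 4, 7, 9, 10} = {4, 7}
… ∩ ⟦who spoke⟧ = {4, 7} ∩ {2, 4, 5, 6, 9, 10} = {4}
So ⟦player in 10 behind 5 who spoke⟧ = {4}.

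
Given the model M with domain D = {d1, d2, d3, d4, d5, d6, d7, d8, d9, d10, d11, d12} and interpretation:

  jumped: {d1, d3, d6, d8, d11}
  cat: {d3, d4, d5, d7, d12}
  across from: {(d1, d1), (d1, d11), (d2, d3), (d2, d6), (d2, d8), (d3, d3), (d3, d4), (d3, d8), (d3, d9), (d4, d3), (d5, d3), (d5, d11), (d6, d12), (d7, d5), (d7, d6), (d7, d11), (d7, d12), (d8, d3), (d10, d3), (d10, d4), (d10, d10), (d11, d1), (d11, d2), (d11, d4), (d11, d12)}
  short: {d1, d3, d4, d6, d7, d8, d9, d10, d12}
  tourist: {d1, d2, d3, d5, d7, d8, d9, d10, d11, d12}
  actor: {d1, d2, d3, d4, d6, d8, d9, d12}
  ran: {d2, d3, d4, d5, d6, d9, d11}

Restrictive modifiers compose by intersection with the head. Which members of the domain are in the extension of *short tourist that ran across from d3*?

⟦that ran⟧ = ⟦ran⟧ = {d2, d3, d4, d5, d6, d9, d11}
⟦across from d3⟧ = {x : ⟨x, d3⟩ ∈ ⟦across from⟧} = {d2, d3, d4, d5, d8, d10}
⟦tourist⟧ = {d1, d2, d3, d5, d7, d8, d9, d10, d11, d12}
… ∩ ⟦that ran⟧ = {d1, d2, d3, d5, d7, d8, d9, d10, d11, d12} ∩ {d2, d3, d4, d5, d6, d9, d11} = {d2, d3, d5, d9, d11}
… ∩ ⟦across from d3⟧ = {d2, d3, d5, d9, d11} ∩ {d2, d3, d4, d5, d8, d10} = {d2, d3, d5}
… ∩ ⟦short⟧ = {d2, d3, d5} ∩ {d1, d3, d4, d6, d7, d8, d9, d10, d12} = {d3}
So ⟦short tourist that ran across from d3⟧ = {d3}.

{d3}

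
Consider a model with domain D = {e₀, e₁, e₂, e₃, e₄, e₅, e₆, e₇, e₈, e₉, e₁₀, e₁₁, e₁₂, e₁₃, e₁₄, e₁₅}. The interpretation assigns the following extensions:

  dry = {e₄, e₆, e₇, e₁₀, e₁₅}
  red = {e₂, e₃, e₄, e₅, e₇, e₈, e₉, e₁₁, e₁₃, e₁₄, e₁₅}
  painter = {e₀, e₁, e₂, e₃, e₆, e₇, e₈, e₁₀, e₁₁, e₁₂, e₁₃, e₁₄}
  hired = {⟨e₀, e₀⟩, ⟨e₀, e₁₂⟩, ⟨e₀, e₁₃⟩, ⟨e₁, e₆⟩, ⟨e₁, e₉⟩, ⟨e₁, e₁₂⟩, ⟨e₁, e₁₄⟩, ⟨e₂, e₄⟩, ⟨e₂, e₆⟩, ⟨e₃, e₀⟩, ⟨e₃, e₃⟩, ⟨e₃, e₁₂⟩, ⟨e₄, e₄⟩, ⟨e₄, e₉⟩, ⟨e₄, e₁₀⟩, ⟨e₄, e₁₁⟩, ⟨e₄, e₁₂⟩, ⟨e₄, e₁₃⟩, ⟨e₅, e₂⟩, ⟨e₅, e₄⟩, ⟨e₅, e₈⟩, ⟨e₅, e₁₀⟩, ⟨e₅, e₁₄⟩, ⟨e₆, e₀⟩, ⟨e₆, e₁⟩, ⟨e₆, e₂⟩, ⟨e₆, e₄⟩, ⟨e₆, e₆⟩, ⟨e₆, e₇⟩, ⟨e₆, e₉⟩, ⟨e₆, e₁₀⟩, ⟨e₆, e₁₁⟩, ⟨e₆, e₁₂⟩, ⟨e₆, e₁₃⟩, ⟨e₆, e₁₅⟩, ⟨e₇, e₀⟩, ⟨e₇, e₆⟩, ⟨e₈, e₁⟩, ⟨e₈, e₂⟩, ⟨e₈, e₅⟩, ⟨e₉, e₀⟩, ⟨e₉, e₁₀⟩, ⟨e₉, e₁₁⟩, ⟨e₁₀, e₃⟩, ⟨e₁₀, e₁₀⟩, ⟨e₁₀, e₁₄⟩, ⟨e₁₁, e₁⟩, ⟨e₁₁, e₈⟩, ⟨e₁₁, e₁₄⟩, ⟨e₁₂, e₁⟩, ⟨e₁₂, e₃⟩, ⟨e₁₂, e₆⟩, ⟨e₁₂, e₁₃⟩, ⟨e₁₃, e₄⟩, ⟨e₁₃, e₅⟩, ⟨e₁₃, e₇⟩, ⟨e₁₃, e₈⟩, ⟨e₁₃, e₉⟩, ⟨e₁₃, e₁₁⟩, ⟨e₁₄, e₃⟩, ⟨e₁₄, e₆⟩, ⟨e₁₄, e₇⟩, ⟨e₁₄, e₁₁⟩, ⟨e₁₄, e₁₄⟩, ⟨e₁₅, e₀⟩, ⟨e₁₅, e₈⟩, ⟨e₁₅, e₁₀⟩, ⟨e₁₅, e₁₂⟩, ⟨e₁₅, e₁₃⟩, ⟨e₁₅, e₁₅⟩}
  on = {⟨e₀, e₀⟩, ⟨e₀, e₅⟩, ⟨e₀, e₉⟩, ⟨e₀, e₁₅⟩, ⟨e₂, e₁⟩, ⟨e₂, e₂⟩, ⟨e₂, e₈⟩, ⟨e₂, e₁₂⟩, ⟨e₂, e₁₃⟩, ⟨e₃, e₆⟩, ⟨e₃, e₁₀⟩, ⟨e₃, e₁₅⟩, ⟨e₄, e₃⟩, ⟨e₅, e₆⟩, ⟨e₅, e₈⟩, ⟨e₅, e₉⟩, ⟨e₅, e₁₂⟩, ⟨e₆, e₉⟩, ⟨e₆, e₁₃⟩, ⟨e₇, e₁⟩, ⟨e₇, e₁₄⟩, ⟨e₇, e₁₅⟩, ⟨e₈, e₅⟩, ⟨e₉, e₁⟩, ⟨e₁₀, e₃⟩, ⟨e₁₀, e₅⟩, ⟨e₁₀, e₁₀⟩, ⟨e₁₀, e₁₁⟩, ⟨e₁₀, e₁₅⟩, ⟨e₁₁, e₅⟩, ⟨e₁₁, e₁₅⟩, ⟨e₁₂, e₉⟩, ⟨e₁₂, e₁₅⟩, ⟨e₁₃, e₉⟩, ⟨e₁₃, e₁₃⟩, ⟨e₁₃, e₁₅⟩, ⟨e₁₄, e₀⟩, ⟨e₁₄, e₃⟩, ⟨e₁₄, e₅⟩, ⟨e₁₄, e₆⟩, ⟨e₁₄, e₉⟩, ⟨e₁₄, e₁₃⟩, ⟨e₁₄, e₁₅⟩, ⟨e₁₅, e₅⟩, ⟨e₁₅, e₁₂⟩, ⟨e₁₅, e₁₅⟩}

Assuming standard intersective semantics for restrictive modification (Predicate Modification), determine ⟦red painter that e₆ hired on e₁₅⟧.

{e₇, e₁₁, e₁₃}

⟦that e₆ hired⟧ = {x : ⟨e₆, x⟩ ∈ ⟦hired⟧} = {e₀, e₁, e₂, e₄, e₆, e₇, e₉, e₁₀, e₁₁, e₁₂, e₁₃, e₁₅}
⟦on e₁₅⟧ = {x : ⟨x, e₁₅⟩ ∈ ⟦on⟧} = {e₀, e₃, e₇, e₁₀, e₁₁, e₁₂, e₁₃, e₁₄, e₁₅}
⟦painter⟧ = {e₀, e₁, e₂, e₃, e₆, e₇, e₈, e₁₀, e₁₁, e₁₂, e₁₃, e₁₄}
… ∩ ⟦that e₆ hired⟧ = {e₀, e₁, e₂, e₃, e₆, e₇, e₈, e₁₀, e₁₁, e₁₂, e₁₃, e₁₄} ∩ {e₀, e₁, e₂, e₄, e₆, e₇, e₉, e₁₀, e₁₁, e₁₂, e₁₃, e₁₅} = {e₀, e₁, e₂, e₆, e₇, e₁₀, e₁₁, e₁₂, e₁₃}
… ∩ ⟦on e₁₅⟧ = {e₀, e₁, e₂, e₆, e₇, e₁₀, e₁₁, e₁₂, e₁₃} ∩ {e₀, e₃, e₇, e₁₀, e₁₁, e₁₂, e₁₃, e₁₄, e₁₅} = {e₀, e₇, e₁₀, e₁₁, e₁₂, e₁₃}
… ∩ ⟦red⟧ = {e₀, e₇, e₁₀, e₁₁, e₁₂, e₁₃} ∩ {e₂, e₃, e₄, e₅, e₇, e₈, e₉, e₁₁, e₁₃, e₁₄, e₁₅} = {e₇, e₁₁, e₁₃}
So ⟦red painter that e₆ hired on e₁₅⟧ = {e₇, e₁₁, e₁₃}.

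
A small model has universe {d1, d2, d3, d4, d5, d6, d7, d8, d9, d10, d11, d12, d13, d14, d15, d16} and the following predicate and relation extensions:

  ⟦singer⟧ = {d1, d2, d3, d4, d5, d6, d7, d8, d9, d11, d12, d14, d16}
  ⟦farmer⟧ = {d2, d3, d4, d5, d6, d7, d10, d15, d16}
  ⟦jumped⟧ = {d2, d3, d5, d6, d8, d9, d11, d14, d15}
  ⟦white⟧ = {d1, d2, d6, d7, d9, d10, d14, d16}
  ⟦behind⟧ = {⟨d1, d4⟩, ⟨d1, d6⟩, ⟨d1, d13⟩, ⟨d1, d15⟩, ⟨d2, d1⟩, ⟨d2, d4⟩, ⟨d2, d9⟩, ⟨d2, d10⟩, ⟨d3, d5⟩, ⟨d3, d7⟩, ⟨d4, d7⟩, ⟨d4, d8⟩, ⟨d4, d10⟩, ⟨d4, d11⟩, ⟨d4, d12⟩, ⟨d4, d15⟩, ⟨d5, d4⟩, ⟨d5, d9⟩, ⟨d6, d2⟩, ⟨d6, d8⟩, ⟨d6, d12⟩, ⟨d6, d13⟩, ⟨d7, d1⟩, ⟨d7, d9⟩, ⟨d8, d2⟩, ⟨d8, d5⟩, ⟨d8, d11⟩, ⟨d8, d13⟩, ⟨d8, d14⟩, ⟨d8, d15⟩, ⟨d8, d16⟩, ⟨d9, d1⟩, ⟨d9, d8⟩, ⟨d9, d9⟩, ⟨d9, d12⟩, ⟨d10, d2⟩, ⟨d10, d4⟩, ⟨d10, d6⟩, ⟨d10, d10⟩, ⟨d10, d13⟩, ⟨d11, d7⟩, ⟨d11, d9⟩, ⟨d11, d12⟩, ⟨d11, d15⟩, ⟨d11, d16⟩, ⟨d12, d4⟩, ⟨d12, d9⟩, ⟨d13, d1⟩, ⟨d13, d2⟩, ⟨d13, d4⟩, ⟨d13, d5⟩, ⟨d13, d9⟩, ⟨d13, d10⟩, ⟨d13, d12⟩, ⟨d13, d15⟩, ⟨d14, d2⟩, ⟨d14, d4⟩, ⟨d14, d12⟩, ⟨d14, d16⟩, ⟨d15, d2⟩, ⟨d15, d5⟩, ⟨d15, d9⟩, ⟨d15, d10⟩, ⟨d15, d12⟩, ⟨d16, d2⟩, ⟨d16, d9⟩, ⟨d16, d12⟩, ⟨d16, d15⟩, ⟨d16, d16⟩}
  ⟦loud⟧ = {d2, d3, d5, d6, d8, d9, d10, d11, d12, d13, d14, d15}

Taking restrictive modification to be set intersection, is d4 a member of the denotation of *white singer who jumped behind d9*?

no

⟦who jumped⟧ = ⟦jumped⟧ = {d2, d3, d5, d6, d8, d9, d11, d14, d15}
⟦behind d9⟧ = {x : ⟨x, d9⟩ ∈ ⟦behind⟧} = {d2, d5, d7, d9, d11, d12, d13, d15, d16}
⟦singer⟧ = {d1, d2, d3, d4, d5, d6, d7, d8, d9, d11, d12, d14, d16}
… ∩ ⟦who jumped⟧ = {d1, d2, d3, d4, d5, d6, d7, d8, d9, d11, d12, d14, d16} ∩ {d2, d3, d5, d6, d8, d9, d11, d14, d15} = {d2, d3, d5, d6, d8, d9, d11, d14}
… ∩ ⟦behind d9⟧ = {d2, d3, d5, d6, d8, d9, d11, d14} ∩ {d2, d5, d7, d9, d11, d12, d13, d15, d16} = {d2, d5, d9, d11}
… ∩ ⟦white⟧ = {d2, d5, d9, d11} ∩ {d1, d2, d6, d7, d9, d10, d14, d16} = {d2, d9}
⟦white singer who jumped behind d9⟧ = {d2, d9}; d4 ∉ this set.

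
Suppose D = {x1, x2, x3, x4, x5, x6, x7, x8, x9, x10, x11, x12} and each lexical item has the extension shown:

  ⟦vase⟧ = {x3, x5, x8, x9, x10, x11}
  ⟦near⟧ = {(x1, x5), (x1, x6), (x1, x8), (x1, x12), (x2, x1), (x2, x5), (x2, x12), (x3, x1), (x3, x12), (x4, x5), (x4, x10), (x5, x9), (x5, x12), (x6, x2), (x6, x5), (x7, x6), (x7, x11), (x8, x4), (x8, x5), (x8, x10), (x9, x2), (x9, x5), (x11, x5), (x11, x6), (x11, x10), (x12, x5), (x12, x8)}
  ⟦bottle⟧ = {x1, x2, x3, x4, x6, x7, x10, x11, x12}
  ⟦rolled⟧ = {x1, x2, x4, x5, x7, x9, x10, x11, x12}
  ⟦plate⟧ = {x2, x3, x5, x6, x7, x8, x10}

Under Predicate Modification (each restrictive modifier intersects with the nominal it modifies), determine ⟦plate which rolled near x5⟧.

⟦which rolled⟧ = ⟦rolled⟧ = {x1, x2, x4, x5, x7, x9, x10, x11, x12}
⟦near x5⟧ = {x : ⟨x, x5⟩ ∈ ⟦near⟧} = {x1, x2, x4, x6, x8, x9, x11, x12}
⟦plate⟧ = {x2, x3, x5, x6, x7, x8, x10}
… ∩ ⟦which rolled⟧ = {x2, x3, x5, x6, x7, x8, x10} ∩ {x1, x2, x4, x5, x7, x9, x10, x11, x12} = {x2, x5, x7, x10}
… ∩ ⟦near x5⟧ = {x2, x5, x7, x10} ∩ {x1, x2, x4, x6, x8, x9, x11, x12} = {x2}
So ⟦plate which rolled near x5⟧ = {x2}.

{x2}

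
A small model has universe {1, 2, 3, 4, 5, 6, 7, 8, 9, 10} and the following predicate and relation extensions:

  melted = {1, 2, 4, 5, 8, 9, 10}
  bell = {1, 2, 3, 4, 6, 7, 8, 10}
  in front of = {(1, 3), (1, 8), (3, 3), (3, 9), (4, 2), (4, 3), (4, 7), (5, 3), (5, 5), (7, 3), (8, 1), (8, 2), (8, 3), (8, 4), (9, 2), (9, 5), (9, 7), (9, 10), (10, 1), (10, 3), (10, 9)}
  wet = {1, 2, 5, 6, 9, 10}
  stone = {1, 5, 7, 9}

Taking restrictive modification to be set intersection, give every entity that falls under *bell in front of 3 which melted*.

⟦in front of 3⟧ = {x : ⟨x, 3⟩ ∈ ⟦in front of⟧} = {1, 3, 4, 5, 7, 8, 10}
⟦which melted⟧ = ⟦melted⟧ = {1, 2, 4, 5, 8, 9, 10}
⟦bell⟧ = {1, 2, 3, 4, 6, 7, 8, 10}
… ∩ ⟦in front of 3⟧ = {1, 2, 3, 4, 6, 7, 8, 10} ∩ {1, 3, 4, 5, 7, 8, 10} = {1, 3, 4, 7, 8, 10}
… ∩ ⟦which melted⟧ = {1, 3, 4, 7, 8, 10} ∩ {1, 2, 4, 5, 8, 9, 10} = {1, 4, 8, 10}
So ⟦bell in front of 3 which melted⟧ = {1, 4, 8, 10}.

{1, 4, 8, 10}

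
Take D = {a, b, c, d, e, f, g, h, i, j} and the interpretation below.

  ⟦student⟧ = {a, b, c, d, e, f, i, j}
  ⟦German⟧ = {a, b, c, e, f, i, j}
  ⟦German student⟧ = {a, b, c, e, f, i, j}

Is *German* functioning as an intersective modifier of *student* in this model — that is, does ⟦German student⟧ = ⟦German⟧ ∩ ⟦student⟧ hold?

yes

⟦German⟧ ∩ ⟦student⟧ = {a, b, c, e, f, i, j} ∩ {a, b, c, d, e, f, i, j} = {a, b, c, e, f, i, j}
Observed ⟦German student⟧ = {a, b, c, e, f, i, j}.
These coincide, so the modifier is intersective here.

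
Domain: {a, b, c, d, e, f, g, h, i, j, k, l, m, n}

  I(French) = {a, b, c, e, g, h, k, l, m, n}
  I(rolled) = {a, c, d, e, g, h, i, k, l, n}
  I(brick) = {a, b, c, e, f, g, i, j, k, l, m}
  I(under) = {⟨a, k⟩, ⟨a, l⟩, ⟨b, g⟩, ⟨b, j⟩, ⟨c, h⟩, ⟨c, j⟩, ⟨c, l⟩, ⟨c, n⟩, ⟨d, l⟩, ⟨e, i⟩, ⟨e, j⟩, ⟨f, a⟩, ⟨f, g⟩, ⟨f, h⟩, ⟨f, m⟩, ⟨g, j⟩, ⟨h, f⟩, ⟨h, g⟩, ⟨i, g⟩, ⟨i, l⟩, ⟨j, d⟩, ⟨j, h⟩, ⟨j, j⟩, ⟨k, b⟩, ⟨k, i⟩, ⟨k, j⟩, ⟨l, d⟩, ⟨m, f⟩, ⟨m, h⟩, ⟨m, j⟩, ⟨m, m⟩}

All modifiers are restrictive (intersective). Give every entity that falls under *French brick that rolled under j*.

⟦that rolled⟧ = ⟦rolled⟧ = {a, c, d, e, g, h, i, k, l, n}
⟦under j⟧ = {x : ⟨x, j⟩ ∈ ⟦under⟧} = {b, c, e, g, j, k, m}
⟦brick⟧ = {a, b, c, e, f, g, i, j, k, l, m}
… ∩ ⟦that rolled⟧ = {a, b, c, e, f, g, i, j, k, l, m} ∩ {a, c, d, e, g, h, i, k, l, n} = {a, c, e, g, i, k, l}
… ∩ ⟦under j⟧ = {a, c, e, g, i, k, l} ∩ {b, c, e, g, j, k, m} = {c, e, g, k}
… ∩ ⟦French⟧ = {c, e, g, k} ∩ {a, b, c, e, g, h, k, l, m, n} = {c, e, g, k}
So ⟦French brick that rolled under j⟧ = {c, e, g, k}.

{c, e, g, k}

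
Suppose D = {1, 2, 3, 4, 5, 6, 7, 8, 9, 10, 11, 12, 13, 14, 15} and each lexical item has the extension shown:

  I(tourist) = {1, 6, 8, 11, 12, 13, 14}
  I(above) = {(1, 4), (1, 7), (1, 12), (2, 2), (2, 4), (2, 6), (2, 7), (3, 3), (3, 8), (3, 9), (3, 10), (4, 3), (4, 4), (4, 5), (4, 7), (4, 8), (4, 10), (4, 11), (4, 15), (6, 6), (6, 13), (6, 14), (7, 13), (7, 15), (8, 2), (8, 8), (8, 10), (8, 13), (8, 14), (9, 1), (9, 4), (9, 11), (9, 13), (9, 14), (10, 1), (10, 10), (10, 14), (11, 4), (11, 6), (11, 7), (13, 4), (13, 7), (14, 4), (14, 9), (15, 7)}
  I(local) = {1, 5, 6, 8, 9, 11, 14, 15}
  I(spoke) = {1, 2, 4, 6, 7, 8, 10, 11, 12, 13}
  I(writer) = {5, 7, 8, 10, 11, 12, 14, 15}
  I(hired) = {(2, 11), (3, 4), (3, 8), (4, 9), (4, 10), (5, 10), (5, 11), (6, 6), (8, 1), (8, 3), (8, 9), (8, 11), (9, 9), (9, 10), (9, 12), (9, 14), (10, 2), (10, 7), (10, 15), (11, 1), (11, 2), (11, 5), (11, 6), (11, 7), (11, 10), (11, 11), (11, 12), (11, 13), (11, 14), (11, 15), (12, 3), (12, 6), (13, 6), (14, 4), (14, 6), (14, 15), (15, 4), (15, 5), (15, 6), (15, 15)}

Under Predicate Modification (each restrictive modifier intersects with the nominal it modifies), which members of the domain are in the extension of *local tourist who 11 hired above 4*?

{1, 11, 14}

⟦who 11 hired⟧ = {x : ⟨11, x⟩ ∈ ⟦hired⟧} = {1, 2, 5, 6, 7, 10, 11, 12, 13, 14, 15}
⟦above 4⟧ = {x : ⟨x, 4⟩ ∈ ⟦above⟧} = {1, 2, 4, 9, 11, 13, 14}
⟦tourist⟧ = {1, 6, 8, 11, 12, 13, 14}
… ∩ ⟦who 11 hired⟧ = {1, 6, 8, 11, 12, 13, 14} ∩ {1, 2, 5, 6, 7, 10, 11, 12, 13, 14, 15} = {1, 6, 11, 12, 13, 14}
… ∩ ⟦above 4⟧ = {1, 6, 11, 12, 13, 14} ∩ {1, 2, 4, 9, 11, 13, 14} = {1, 11, 13, 14}
… ∩ ⟦local⟧ = {1, 11, 13, 14} ∩ {1, 5, 6, 8, 9, 11, 14, 15} = {1, 11, 14}
So ⟦local tourist who 11 hired above 4⟧ = {1, 11, 14}.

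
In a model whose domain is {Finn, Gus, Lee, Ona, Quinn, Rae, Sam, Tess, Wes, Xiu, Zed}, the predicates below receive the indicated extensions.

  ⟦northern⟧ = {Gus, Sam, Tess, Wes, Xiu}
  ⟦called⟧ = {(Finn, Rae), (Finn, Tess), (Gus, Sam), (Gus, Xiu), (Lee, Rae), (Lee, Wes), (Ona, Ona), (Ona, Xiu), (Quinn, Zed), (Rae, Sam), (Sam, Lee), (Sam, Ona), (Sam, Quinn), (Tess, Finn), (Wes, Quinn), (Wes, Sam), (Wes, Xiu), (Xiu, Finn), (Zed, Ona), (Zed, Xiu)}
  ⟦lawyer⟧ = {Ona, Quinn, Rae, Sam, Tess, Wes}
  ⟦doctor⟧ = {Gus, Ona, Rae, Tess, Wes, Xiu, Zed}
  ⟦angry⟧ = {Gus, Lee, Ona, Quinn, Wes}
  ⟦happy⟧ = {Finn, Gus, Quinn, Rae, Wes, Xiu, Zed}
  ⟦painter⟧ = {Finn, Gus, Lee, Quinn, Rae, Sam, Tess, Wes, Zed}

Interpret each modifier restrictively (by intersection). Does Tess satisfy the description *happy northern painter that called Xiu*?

⟦that called Xiu⟧ = {x : ⟨x, Xiu⟩ ∈ ⟦called⟧} = {Gus, Ona, Wes, Zed}
⟦painter⟧ = {Finn, Gus, Lee, Quinn, Rae, Sam, Tess, Wes, Zed}
… ∩ ⟦that called Xiu⟧ = {Finn, Gus, Lee, Quinn, Rae, Sam, Tess, Wes, Zed} ∩ {Gus, Ona, Wes, Zed} = {Gus, Wes, Zed}
… ∩ ⟦happy⟧ = {Gus, Wes, Zed} ∩ {Finn, Gus, Quinn, Rae, Wes, Xiu, Zed} = {Gus, Wes, Zed}
… ∩ ⟦northern⟧ = {Gus, Wes, Zed} ∩ {Gus, Sam, Tess, Wes, Xiu} = {Gus, Wes}
⟦happy northern painter that called Xiu⟧ = {Gus, Wes}; Tess ∉ this set.

no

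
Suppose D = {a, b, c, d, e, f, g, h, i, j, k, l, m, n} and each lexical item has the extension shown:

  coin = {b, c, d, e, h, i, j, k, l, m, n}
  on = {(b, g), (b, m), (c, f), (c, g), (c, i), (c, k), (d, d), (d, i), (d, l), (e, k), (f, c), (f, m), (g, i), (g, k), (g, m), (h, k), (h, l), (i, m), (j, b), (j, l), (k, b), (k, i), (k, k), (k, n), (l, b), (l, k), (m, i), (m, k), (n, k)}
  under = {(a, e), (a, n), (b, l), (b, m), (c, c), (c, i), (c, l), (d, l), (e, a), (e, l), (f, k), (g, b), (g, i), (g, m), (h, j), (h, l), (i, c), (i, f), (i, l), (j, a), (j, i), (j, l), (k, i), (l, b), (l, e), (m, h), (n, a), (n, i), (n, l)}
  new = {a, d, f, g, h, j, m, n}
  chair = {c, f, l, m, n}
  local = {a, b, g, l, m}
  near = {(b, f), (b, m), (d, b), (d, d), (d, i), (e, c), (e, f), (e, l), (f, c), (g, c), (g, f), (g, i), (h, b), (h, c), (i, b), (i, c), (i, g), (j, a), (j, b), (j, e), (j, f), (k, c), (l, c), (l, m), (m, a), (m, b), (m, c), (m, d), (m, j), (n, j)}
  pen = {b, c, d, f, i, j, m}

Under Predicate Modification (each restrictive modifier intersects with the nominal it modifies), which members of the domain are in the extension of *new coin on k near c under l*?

{h}

⟦on k⟧ = {x : ⟨x, k⟩ ∈ ⟦on⟧} = {c, e, g, h, k, l, m, n}
⟦near c⟧ = {x : ⟨x, c⟩ ∈ ⟦near⟧} = {e, f, g, h, i, k, l, m}
⟦under l⟧ = {x : ⟨x, l⟩ ∈ ⟦under⟧} = {b, c, d, e, h, i, j, n}
⟦coin⟧ = {b, c, d, e, h, i, j, k, l, m, n}
… ∩ ⟦on k⟧ = {b, c, d, e, h, i, j, k, l, m, n} ∩ {c, e, g, h, k, l, m, n} = {c, e, h, k, l, m, n}
… ∩ ⟦near c⟧ = {c, e, h, k, l, m, n} ∩ {e, f, g, h, i, k, l, m} = {e, h, k, l, m}
… ∩ ⟦under l⟧ = {e, h, k, l, m} ∩ {b, c, d, e, h, i, j, n} = {e, h}
… ∩ ⟦new⟧ = {e, h} ∩ {a, d, f, g, h, j, m, n} = {h}
So ⟦new coin on k near c under l⟧ = {h}.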